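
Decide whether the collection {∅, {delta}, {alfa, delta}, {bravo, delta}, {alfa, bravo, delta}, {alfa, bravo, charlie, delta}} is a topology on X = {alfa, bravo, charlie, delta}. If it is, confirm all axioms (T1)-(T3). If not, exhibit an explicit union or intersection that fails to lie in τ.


τ IS a topology on X.

Axiom (T1): ∅ ∈ τ? Yes; X ∈ τ? Yes.
Axiom (T2/T3): check pairwise unions and intersections of members of τ.
All pairwise intersections and unions checked — each lies in τ. Therefore τ satisfies (T1), (T2), (T3): it IS a topology on X.


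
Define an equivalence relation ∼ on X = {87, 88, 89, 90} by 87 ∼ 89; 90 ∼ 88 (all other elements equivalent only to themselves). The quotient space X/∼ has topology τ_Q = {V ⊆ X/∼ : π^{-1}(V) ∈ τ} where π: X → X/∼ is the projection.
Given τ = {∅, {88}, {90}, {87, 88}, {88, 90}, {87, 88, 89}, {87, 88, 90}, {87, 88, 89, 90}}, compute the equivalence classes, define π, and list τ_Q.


X/∼ = {[87=89], [88=90]}; |τ_Q| = 3.

Equivalence classes: [87=89], [88=90].
Quotient map π: X → X/∼ sends 87 ↦ [87=89], 88 ↦ [88=90], 89 ↦ [87=89], 90 ↦ [88=90].
For each subset V ⊆ X/∼, compute π^{-1}(V) ⊆ X and check whether π^{-1}(V) ∈ τ. V is open in τ_Q iff π^{-1}(V) ∈ τ.
  V = {}: π^{-1}(V) = ∅ ∈ τ ✓.
  V = {[87=89]}: π^{-1}(V) = {87, 89} ∉ τ ✗.
  V = {[88=90]}: π^{-1}(V) = {88, 90} ∈ τ ✓.
  V = {[87=89], [88=90]}: π^{-1}(V) = {87, 88, 89, 90} ∈ τ ✓.
Open sets in the quotient: τ_Q = {{}, {[88=90]}, {[87=89], [88=90]}} (3 elements).


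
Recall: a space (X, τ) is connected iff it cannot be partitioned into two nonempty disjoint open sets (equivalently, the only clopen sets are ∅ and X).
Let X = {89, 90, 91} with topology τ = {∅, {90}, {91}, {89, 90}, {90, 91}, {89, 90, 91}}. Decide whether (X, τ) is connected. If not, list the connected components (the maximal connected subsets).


(X, τ) is disconnected; components = [{91}, {89, 90}].

Find clopen sets (U ∈ τ with X ∖ U ∈ τ):
  U = ∅, X ∖ U = {89, 90, 91} — both open, so U is clopen.
  U = {91}, X ∖ U = {89, 90} — both open, so U is clopen.
  U = {89, 90}, X ∖ U = {91} — both open, so U is clopen.
  U = {89, 90, 91}, X ∖ U = ∅ — both open, so U is clopen.
Nontrivial clopen(s) exist: e.g. {91}. So (X, τ) is disconnected.
Compute connected components by grouping points that agree on all clopens:
  component: {91}
  component: {89, 90}


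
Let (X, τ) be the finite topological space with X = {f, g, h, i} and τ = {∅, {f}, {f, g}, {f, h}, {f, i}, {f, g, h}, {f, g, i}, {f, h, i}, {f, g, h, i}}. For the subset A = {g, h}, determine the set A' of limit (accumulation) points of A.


A' = ∅

For each x ∈ X, list the open sets U ∈ τ with x ∈ U, then check whether U ∩ (A ∖ {x}) ≠ ∅ for every such U.
  x = f: open {f} ∋ x has {f} ∩ (A ∖ {f}) = ∅, so x is NOT a limit point.
  x = g: open {f, g} ∋ x has {f, g} ∩ (A ∖ {g}) = ∅, so x is NOT a limit point.
  x = h: open {f, h} ∋ x has {f, h} ∩ (A ∖ {h}) = ∅, so x is NOT a limit point.
  x = i: open {f, i} ∋ x has {f, i} ∩ (A ∖ {i}) = ∅, so x is NOT a limit point.
Collecting: A' = ∅.


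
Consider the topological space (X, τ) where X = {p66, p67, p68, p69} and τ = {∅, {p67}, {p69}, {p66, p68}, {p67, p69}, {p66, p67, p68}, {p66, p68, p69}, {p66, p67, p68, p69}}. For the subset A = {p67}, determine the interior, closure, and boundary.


int(A) = {p67}, cl(A) = {p67}, ∂A = ∅.

Closed sets in (X, τ) are complements of opens:
  closed(X, τ) = {∅, {p67}, {p69}, {p66, p68}, {p67, p69}, {p66, p67, p68}, {p66, p68, p69}, {p66, p67, p68, p69}}.
int(A) = ⋃ {U ∈ τ : U ⊆ A}. Opens contained in A: ∅, {p67}.
Taking the union of these: int(A) = {p67}.
cl(A) = ⋂ {C closed : A ⊆ C}. Closed sets containing A: {p67}, {p67, p69}, {p66, p67, p68}, {p66, p67, p68, p69}.
Intersecting these: cl(A) = {p67}.
∂A = cl(A) ∖ int(A) = {p67} ∖ {p67} = ∅.


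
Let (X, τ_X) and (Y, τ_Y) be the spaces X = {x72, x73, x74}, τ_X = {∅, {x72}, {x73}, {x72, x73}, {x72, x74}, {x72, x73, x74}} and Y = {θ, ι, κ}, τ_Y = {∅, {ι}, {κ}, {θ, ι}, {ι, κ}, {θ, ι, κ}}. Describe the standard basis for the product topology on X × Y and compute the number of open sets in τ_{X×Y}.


Basis B = {∅ × ∅, {x72} × {ι}, {x72} × {κ}, {x73} × {ι}, {x73} × {κ}, {x72} × {θ, ι}, {x72} × {ι, κ}, {x72, x73} × {ι}, {x72, x74} × {ι}, {x72, x73} × {κ}, {x72, x74} × {κ}, {x73} × {θ, ι}, {x73} × {ι, κ}, {x72} × {θ, ι, κ}, {x72, x73, x74} × {ι}, {x72, x73, x74} × {κ}, {x73} × {θ, ι, κ}, {x72, x73} × {θ, ι}, {x72, x74} × {θ, ι}, {x72, x73} × {ι, κ}, {x72, x74} × {ι, κ}, {x72, x73} × {θ, ι, κ}, {x72, x74} × {θ, ι, κ}, {x72, x73, x74} × {θ, ι}, {x72, x73, x74} × {ι, κ}, {x72, x73, x74} × {θ, ι, κ}}; |τ_{X×Y}| = 108.

Enumerate products U × V with U ∈ τ_X, V ∈ τ_Y (deduplicated):
  ∅ × ∅ = {} (∅)
  {x72} × {ι} = {(x72,ι)}
  {x72} × {κ} = {(x72,κ)}
  {x73} × {ι} = {(x73,ι)}
  {x73} × {κ} = {(x73,κ)}
  {x72} × {θ, ι} = {(x72,θ), (x72,ι)}
  {x72} × {ι, κ} = {(x72,ι), (x72,κ)}
  {x72, x73} × {ι} = {(x72,ι), (x73,ι)}
  {x72, x74} × {ι} = {(x72,ι), (x74,ι)}
  {x72, x73} × {κ} = {(x72,κ), (x73,κ)}
  {x72, x74} × {κ} = {(x72,κ), (x74,κ)}
  {x73} × {θ, ι} = {(x73,θ), (x73,ι)}
  {x73} × {ι, κ} = {(x73,ι), (x73,κ)}
  {x72} × {θ, ι, κ} = {(x72,θ), (x72,ι), (x72,κ)}
  {x72, x73, x74} × {ι} = {(x72,ι), (x73,ι), (x74,ι)}
  {x72, x73, x74} × {κ} = {(x72,κ), (x73,κ), (x74,κ)}
  {x73} × {θ, ι, κ} = {(x73,θ), (x73,ι), (x73,κ)}
  {x72, x73} × {θ, ι} = {(x72,θ), (x72,ι), (x73,θ), (x73,ι)}
  {x72, x74} × {θ, ι} = {(x72,θ), (x72,ι), (x74,θ), (x74,ι)}
  {x72, x73} × {ι, κ} = {(x72,ι), (x72,κ), (x73,ι), (x73,κ)}
  {x72, x74} × {ι, κ} = {(x72,ι), (x72,κ), (x74,ι), (x74,κ)}
  {x72, x73} × {θ, ι, κ} = {(x72,θ), (x72,ι), (x72,κ), (x73,θ), (x73,ι), (x73,κ)}
  {x72, x74} × {θ, ι, κ} = {(x72,θ), (x72,ι), (x72,κ), (x74,θ), (x74,ι), (x74,κ)}
  {x72, x73, x74} × {θ, ι} = {(x72,θ), (x72,ι), (x73,θ), (x73,ι), (x74,θ), (x74,ι)}
  {x72, x73, x74} × {ι, κ} = {(x72,ι), (x72,κ), (x73,ι), (x73,κ), (x74,ι), (x74,κ)}
  {x72, x73, x74} × {θ, ι, κ} = {(x72,θ), (x72,ι), (x72,κ), (x73,θ), (x73,ι), (x73,κ), (x74,θ), (x74,ι), (x74,κ)}
These 26 distinct sets form the basis B.
Close under arbitrary unions to get τ_{X×Y}; counting gives |τ_{X×Y}| = 108.


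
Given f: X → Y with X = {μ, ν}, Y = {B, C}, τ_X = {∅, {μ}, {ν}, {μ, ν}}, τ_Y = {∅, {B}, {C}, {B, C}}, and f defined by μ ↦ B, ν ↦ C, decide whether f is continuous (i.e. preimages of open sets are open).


f IS continuous.

Compute f^{-1}(U) for each U ∈ τ_Y:
  U = ∅: f^{-1}(U) = ∅ ∈ τ_X ✓.
  U = {B}: f^{-1}(U) = {μ} ∈ τ_X ✓.
  U = {C}: f^{-1}(U) = {ν} ∈ τ_X ✓.
  U = {B, C}: f^{-1}(U) = {μ, ν} ∈ τ_X ✓.
Every preimage lies in τ_X, so f IS continuous.


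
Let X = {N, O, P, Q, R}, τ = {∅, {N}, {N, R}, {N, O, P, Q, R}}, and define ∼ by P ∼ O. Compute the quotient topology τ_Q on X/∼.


X/∼ = {[N], [O=P], [Q], [R]}; |τ_Q| = 4.

Equivalence classes: [N], [O=P], [Q], [R].
Quotient map π: X → X/∼ sends N ↦ [N], O ↦ [O=P], P ↦ [O=P], Q ↦ [Q], R ↦ [R].
For each subset V ⊆ X/∼, compute π^{-1}(V) ⊆ X and check whether π^{-1}(V) ∈ τ. V is open in τ_Q iff π^{-1}(V) ∈ τ.
  V = {}: π^{-1}(V) = ∅ ∈ τ ✓.
  V = {[N]}: π^{-1}(V) = {N} ∈ τ ✓.
  V = {[O=P]}: π^{-1}(V) = {O, P} ∉ τ ✗.
  V = {[N], [O=P]}: π^{-1}(V) = {N, O, P} ∉ τ ✗.
  V = {[Q]}: π^{-1}(V) = {Q} ∉ τ ✗.
  V = {[N], [Q]}: π^{-1}(V) = {N, Q} ∉ τ ✗.
  V = {[O=P], [Q]}: π^{-1}(V) = {O, P, Q} ∉ τ ✗.
  V = {[N], [O=P], [Q]}: π^{-1}(V) = {N, O, P, Q} ∉ τ ✗.
  V = {[R]}: π^{-1}(V) = {R} ∉ τ ✗.
  V = {[N], [R]}: π^{-1}(V) = {N, R} ∈ τ ✓.
  V = {[O=P], [R]}: π^{-1}(V) = {O, P, R} ∉ τ ✗.
  V = {[N], [O=P], [R]}: π^{-1}(V) = {N, O, P, R} ∉ τ ✗.
  V = {[Q], [R]}: π^{-1}(V) = {Q, R} ∉ τ ✗.
  V = {[N], [Q], [R]}: π^{-1}(V) = {N, Q, R} ∉ τ ✗.
  V = {[O=P], [Q], [R]}: π^{-1}(V) = {O, P, Q, R} ∉ τ ✗.
  V = {[N], [O=P], [Q], [R]}: π^{-1}(V) = {N, O, P, Q, R} ∈ τ ✓.
Open sets in the quotient: τ_Q = {{}, {[N]}, {[N], [R]}, {[N], [O=P], [Q], [R]}} (4 elements).


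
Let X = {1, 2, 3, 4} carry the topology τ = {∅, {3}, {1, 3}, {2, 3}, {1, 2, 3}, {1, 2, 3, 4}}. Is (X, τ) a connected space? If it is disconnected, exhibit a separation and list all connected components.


(X, τ) is connected.

Find clopen sets (U ∈ τ with X ∖ U ∈ τ):
  U = ∅, X ∖ U = {1, 2, 3, 4} — both open, so U is clopen.
  U = {1, 2, 3, 4}, X ∖ U = ∅ — both open, so U is clopen.
Only trivial clopens (∅ and X) exist, so (X, τ) is connected.
Compute connected components by grouping points that agree on all clopens:
  component: {1, 2, 3, 4}


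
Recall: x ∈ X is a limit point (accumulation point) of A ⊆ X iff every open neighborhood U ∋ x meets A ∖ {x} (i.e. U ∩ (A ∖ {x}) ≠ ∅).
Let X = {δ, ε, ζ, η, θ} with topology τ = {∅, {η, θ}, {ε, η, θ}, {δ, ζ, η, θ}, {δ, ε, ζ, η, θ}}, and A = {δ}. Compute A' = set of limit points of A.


A' = {ζ}

For each x ∈ X, list the open sets U ∈ τ with x ∈ U, then check whether U ∩ (A ∖ {x}) ≠ ∅ for every such U.
  x = δ: open {δ, ζ, η, θ} ∋ x has {δ, ζ, η, θ} ∩ (A ∖ {δ}) = ∅, so x is NOT a limit point.
  x = ε: open {ε, η, θ} ∋ x has {ε, η, θ} ∩ (A ∖ {ε}) = ∅, so x is NOT a limit point.
  x = ζ: opens ∋ x are {δ, ζ, η, θ}, {δ, ε, ζ, η, θ}; each meets A ∖ {ζ}, so x IS a limit point.
  x = η: open {η, θ} ∋ x has {η, θ} ∩ (A ∖ {η}) = ∅, so x is NOT a limit point.
  x = θ: open {η, θ} ∋ x has {η, θ} ∩ (A ∖ {θ}) = ∅, so x is NOT a limit point.
Collecting: A' = {ζ}.


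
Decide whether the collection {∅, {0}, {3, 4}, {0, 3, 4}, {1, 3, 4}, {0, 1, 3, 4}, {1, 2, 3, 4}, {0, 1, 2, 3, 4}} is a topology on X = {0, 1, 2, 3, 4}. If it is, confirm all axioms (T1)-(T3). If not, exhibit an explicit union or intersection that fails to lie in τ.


τ IS a topology on X.

Axiom (T1): ∅ ∈ τ? Yes; X ∈ τ? Yes.
Axiom (T2/T3): check pairwise unions and intersections of members of τ.
All pairwise intersections and unions checked — each lies in τ. Therefore τ satisfies (T1), (T2), (T3): it IS a topology on X.


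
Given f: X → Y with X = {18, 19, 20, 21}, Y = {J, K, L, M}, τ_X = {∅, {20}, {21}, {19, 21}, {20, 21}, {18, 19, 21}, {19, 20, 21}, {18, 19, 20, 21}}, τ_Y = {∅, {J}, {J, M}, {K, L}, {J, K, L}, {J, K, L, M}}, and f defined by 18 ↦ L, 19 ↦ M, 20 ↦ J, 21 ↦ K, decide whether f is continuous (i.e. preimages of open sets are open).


f is NOT continuous.

Compute f^{-1}(U) for each U ∈ τ_Y:
  U = ∅: f^{-1}(U) = ∅ ∈ τ_X ✓.
  U = {J}: f^{-1}(U) = {20} ∈ τ_X ✓.
  U = {J, M}: f^{-1}(U) = {19, 20} ∉ τ_X ✗.
  U = {K, L}: f^{-1}(U) = {18, 21} ∉ τ_X ✗.
  U = {J, K, L}: f^{-1}(U) = {18, 20, 21} ∉ τ_X ✗.
  U = {J, K, L, M}: f^{-1}(U) = {18, 19, 20, 21} ∈ τ_X ✓.
Found U = {J, M} with f^{-1}(U) = {19, 20} not in τ_X. Therefore f is NOT continuous.


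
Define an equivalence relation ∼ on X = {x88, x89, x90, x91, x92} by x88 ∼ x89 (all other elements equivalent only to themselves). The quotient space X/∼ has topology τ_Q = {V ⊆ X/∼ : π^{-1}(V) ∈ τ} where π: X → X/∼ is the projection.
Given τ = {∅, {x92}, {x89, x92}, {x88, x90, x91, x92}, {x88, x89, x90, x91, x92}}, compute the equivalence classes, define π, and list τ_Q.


X/∼ = {[x88=x89], [x90], [x91], [x92]}; |τ_Q| = 3.

Equivalence classes: [x88=x89], [x90], [x91], [x92].
Quotient map π: X → X/∼ sends x88 ↦ [x88=x89], x89 ↦ [x88=x89], x90 ↦ [x90], x91 ↦ [x91], x92 ↦ [x92].
For each subset V ⊆ X/∼, compute π^{-1}(V) ⊆ X and check whether π^{-1}(V) ∈ τ. V is open in τ_Q iff π^{-1}(V) ∈ τ.
  V = {}: π^{-1}(V) = ∅ ∈ τ ✓.
  V = {[x88=x89]}: π^{-1}(V) = {x88, x89} ∉ τ ✗.
  V = {[x90]}: π^{-1}(V) = {x90} ∉ τ ✗.
  V = {[x88=x89], [x90]}: π^{-1}(V) = {x88, x89, x90} ∉ τ ✗.
  V = {[x91]}: π^{-1}(V) = {x91} ∉ τ ✗.
  V = {[x88=x89], [x91]}: π^{-1}(V) = {x88, x89, x91} ∉ τ ✗.
  V = {[x90], [x91]}: π^{-1}(V) = {x90, x91} ∉ τ ✗.
  V = {[x88=x89], [x90], [x91]}: π^{-1}(V) = {x88, x89, x90, x91} ∉ τ ✗.
  V = {[x92]}: π^{-1}(V) = {x92} ∈ τ ✓.
  V = {[x88=x89], [x92]}: π^{-1}(V) = {x88, x89, x92} ∉ τ ✗.
  V = {[x90], [x92]}: π^{-1}(V) = {x90, x92} ∉ τ ✗.
  V = {[x88=x89], [x90], [x92]}: π^{-1}(V) = {x88, x89, x90, x92} ∉ τ ✗.
  V = {[x91], [x92]}: π^{-1}(V) = {x91, x92} ∉ τ ✗.
  V = {[x88=x89], [x91], [x92]}: π^{-1}(V) = {x88, x89, x91, x92} ∉ τ ✗.
  V = {[x90], [x91], [x92]}: π^{-1}(V) = {x90, x91, x92} ∉ τ ✗.
  V = {[x88=x89], [x90], [x91], [x92]}: π^{-1}(V) = {x88, x89, x90, x91, x92} ∈ τ ✓.
Open sets in the quotient: τ_Q = {{}, {[x92]}, {[x88=x89], [x90], [x91], [x92]}} (3 elements).


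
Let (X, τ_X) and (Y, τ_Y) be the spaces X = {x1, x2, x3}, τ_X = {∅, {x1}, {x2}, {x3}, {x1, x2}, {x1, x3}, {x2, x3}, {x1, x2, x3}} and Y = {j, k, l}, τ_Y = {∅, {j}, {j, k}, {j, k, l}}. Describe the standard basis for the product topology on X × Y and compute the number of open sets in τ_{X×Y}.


Basis B = {∅ × ∅, {x1} × {j}, {x2} × {j}, {x3} × {j}, {x1} × {j, k}, {x1, x2} × {j}, {x1, x3} × {j}, {x2} × {j, k}, {x2, x3} × {j}, {x3} × {j, k}, {x1} × {j, k, l}, {x1, x2, x3} × {j}, {x2} × {j, k, l}, {x3} × {j, k, l}, {x1, x2} × {j, k}, {x1, x3} × {j, k}, {x2, x3} × {j, k}, {x1, x2} × {j, k, l}, {x1, x3} × {j, k, l}, {x1, x2, x3} × {j, k}, {x2, x3} × {j, k, l}, {x1, x2, x3} × {j, k, l}}; |τ_{X×Y}| = 64.

Enumerate products U × V with U ∈ τ_X, V ∈ τ_Y (deduplicated):
  ∅ × ∅ = {} (∅)
  {x1} × {j} = {(x1,j)}
  {x2} × {j} = {(x2,j)}
  {x3} × {j} = {(x3,j)}
  {x1} × {j, k} = {(x1,j), (x1,k)}
  {x1, x2} × {j} = {(x1,j), (x2,j)}
  {x1, x3} × {j} = {(x1,j), (x3,j)}
  {x2} × {j, k} = {(x2,j), (x2,k)}
  {x2, x3} × {j} = {(x2,j), (x3,j)}
  {x3} × {j, k} = {(x3,j), (x3,k)}
  {x1} × {j, k, l} = {(x1,j), (x1,k), (x1,l)}
  {x1, x2, x3} × {j} = {(x1,j), (x2,j), (x3,j)}
  {x2} × {j, k, l} = {(x2,j), (x2,k), (x2,l)}
  {x3} × {j, k, l} = {(x3,j), (x3,k), (x3,l)}
  {x1, x2} × {j, k} = {(x1,j), (x1,k), (x2,j), (x2,k)}
  {x1, x3} × {j, k} = {(x1,j), (x1,k), (x3,j), (x3,k)}
  {x2, x3} × {j, k} = {(x2,j), (x2,k), (x3,j), (x3,k)}
  {x1, x2} × {j, k, l} = {(x1,j), (x1,k), (x1,l), (x2,j), (x2,k), (x2,l)}
  {x1, x3} × {j, k, l} = {(x1,j), (x1,k), (x1,l), (x3,j), (x3,k), (x3,l)}
  {x1, x2, x3} × {j, k} = {(x1,j), (x1,k), (x2,j), (x2,k), (x3,j), (x3,k)}
  {x2, x3} × {j, k, l} = {(x2,j), (x2,k), (x2,l), (x3,j), (x3,k), (x3,l)}
  {x1, x2, x3} × {j, k, l} = {(x1,j), (x1,k), (x1,l), (x2,j), (x2,k), (x2,l), (x3,j), (x3,k), (x3,l)}
These 22 distinct sets form the basis B.
Close under arbitrary unions to get τ_{X×Y}; counting gives |τ_{X×Y}| = 64.


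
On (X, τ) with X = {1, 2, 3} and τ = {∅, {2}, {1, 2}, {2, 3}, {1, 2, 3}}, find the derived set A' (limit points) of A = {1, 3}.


A' = ∅

For each x ∈ X, list the open sets U ∈ τ with x ∈ U, then check whether U ∩ (A ∖ {x}) ≠ ∅ for every such U.
  x = 1: open {1, 2} ∋ x has {1, 2} ∩ (A ∖ {1}) = ∅, so x is NOT a limit point.
  x = 2: open {2} ∋ x has {2} ∩ (A ∖ {2}) = ∅, so x is NOT a limit point.
  x = 3: open {2, 3} ∋ x has {2, 3} ∩ (A ∖ {3}) = ∅, so x is NOT a limit point.
Collecting: A' = ∅.


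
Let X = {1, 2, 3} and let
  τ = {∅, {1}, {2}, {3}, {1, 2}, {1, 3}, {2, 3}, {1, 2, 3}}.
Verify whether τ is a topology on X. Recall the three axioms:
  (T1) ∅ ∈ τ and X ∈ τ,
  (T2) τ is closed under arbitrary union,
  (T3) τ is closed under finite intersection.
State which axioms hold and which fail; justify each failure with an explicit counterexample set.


τ IS a topology on X.

Axiom (T1): ∅ ∈ τ? Yes; X ∈ τ? Yes.
Axiom (T2/T3): check pairwise unions and intersections of members of τ.
All pairwise intersections and unions checked — each lies in τ. Therefore τ satisfies (T1), (T2), (T3): it IS a topology on X.


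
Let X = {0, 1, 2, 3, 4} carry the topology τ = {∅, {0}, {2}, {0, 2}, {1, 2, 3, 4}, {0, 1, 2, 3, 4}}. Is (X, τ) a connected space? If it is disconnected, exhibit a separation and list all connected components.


(X, τ) is disconnected; components = [{0}, {1, 2, 3, 4}].

Find clopen sets (U ∈ τ with X ∖ U ∈ τ):
  U = ∅, X ∖ U = {0, 1, 2, 3, 4} — both open, so U is clopen.
  U = {0}, X ∖ U = {1, 2, 3, 4} — both open, so U is clopen.
  U = {1, 2, 3, 4}, X ∖ U = {0} — both open, so U is clopen.
  U = {0, 1, 2, 3, 4}, X ∖ U = ∅ — both open, so U is clopen.
Nontrivial clopen(s) exist: e.g. {1, 2, 3, 4}. So (X, τ) is disconnected.
Compute connected components by grouping points that agree on all clopens:
  component: {0}
  component: {1, 2, 3, 4}


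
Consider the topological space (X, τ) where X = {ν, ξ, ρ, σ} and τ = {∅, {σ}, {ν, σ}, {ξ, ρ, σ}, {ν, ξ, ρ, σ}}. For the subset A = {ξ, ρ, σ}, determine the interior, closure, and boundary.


int(A) = {ξ, ρ, σ}, cl(A) = {ν, ξ, ρ, σ}, ∂A = {ν}.

Closed sets in (X, τ) are complements of opens:
  closed(X, τ) = {∅, {ν}, {ξ, ρ}, {ν, ξ, ρ}, {ν, ξ, ρ, σ}}.
int(A) = ⋃ {U ∈ τ : U ⊆ A}. Opens contained in A: ∅, {σ}, {ξ, ρ, σ}.
Taking the union of these: int(A) = {ξ, ρ, σ}.
cl(A) = ⋂ {C closed : A ⊆ C}. Closed sets containing A: {ν, ξ, ρ, σ}.
Intersecting these: cl(A) = {ν, ξ, ρ, σ}.
∂A = cl(A) ∖ int(A) = {ν, ξ, ρ, σ} ∖ {ξ, ρ, σ} = {ν}.


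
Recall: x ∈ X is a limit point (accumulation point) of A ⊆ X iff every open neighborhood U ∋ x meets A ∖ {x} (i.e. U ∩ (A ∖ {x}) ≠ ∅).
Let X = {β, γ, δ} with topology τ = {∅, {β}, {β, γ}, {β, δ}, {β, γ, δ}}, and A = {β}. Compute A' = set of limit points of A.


A' = {γ, δ}

For each x ∈ X, list the open sets U ∈ τ with x ∈ U, then check whether U ∩ (A ∖ {x}) ≠ ∅ for every such U.
  x = β: open {β} ∋ x has {β} ∩ (A ∖ {β}) = ∅, so x is NOT a limit point.
  x = γ: opens ∋ x are {β, γ}, {β, γ, δ}; each meets A ∖ {γ}, so x IS a limit point.
  x = δ: opens ∋ x are {β, δ}, {β, γ, δ}; each meets A ∖ {δ}, so x IS a limit point.
Collecting: A' = {γ, δ}.


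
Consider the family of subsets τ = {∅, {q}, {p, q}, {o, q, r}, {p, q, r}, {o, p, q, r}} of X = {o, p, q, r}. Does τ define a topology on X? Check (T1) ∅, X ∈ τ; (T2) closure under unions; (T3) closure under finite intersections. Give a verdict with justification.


τ is NOT a topology on X.

Axiom (T1): ∅ ∈ τ? Yes; X ∈ τ? Yes.
Axiom (T2/T3): check pairwise unions and intersections of members of τ.
Counterexample for (T3): {o, q, r} ∩ {p, q, r} = {q, r} ∉ τ. Therefore τ is NOT a topology.


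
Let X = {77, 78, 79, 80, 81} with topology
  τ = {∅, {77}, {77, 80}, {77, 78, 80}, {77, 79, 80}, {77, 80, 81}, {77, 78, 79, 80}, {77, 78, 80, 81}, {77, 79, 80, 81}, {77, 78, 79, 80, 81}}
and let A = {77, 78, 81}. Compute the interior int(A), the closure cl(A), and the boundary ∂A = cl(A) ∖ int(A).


int(A) = {77}, cl(A) = {77, 78, 79, 80, 81}, ∂A = {78, 79, 80, 81}.

Closed sets in (X, τ) are complements of opens:
  closed(X, τ) = {∅, {78}, {79}, {81}, {78, 79}, {78, 81}, {79, 81}, {78, 79, 81}, {78, 79, 80, 81}, {77, 78, 79, 80, 81}}.
int(A) = ⋃ {U ∈ τ : U ⊆ A}. Opens contained in A: ∅, {77}.
Taking the union of these: int(A) = {77}.
cl(A) = ⋂ {C closed : A ⊆ C}. Closed sets containing A: {77, 78, 79, 80, 81}.
Intersecting these: cl(A) = {77, 78, 79, 80, 81}.
∂A = cl(A) ∖ int(A) = {77, 78, 79, 80, 81} ∖ {77} = {78, 79, 80, 81}.


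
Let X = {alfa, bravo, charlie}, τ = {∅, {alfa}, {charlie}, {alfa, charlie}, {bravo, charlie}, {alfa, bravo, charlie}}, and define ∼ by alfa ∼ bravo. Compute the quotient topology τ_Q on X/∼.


X/∼ = {[alfa=bravo], [charlie]}; |τ_Q| = 3.

Equivalence classes: [alfa=bravo], [charlie].
Quotient map π: X → X/∼ sends alfa ↦ [alfa=bravo], bravo ↦ [alfa=bravo], charlie ↦ [charlie].
For each subset V ⊆ X/∼, compute π^{-1}(V) ⊆ X and check whether π^{-1}(V) ∈ τ. V is open in τ_Q iff π^{-1}(V) ∈ τ.
  V = {}: π^{-1}(V) = ∅ ∈ τ ✓.
  V = {[alfa=bravo]}: π^{-1}(V) = {alfa, bravo} ∉ τ ✗.
  V = {[charlie]}: π^{-1}(V) = {charlie} ∈ τ ✓.
  V = {[alfa=bravo], [charlie]}: π^{-1}(V) = {alfa, bravo, charlie} ∈ τ ✓.
Open sets in the quotient: τ_Q = {{}, {[charlie]}, {[alfa=bravo], [charlie]}} (3 elements).


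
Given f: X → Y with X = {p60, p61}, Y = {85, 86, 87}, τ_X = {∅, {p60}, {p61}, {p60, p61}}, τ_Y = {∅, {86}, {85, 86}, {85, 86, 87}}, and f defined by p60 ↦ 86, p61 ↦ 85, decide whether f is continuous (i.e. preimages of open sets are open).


f IS continuous.

Compute f^{-1}(U) for each U ∈ τ_Y:
  U = ∅: f^{-1}(U) = ∅ ∈ τ_X ✓.
  U = {86}: f^{-1}(U) = {p60} ∈ τ_X ✓.
  U = {85, 86}: f^{-1}(U) = {p60, p61} ∈ τ_X ✓.
  U = {85, 86, 87}: f^{-1}(U) = {p60, p61} ∈ τ_X ✓.
Every preimage lies in τ_X, so f IS continuous.


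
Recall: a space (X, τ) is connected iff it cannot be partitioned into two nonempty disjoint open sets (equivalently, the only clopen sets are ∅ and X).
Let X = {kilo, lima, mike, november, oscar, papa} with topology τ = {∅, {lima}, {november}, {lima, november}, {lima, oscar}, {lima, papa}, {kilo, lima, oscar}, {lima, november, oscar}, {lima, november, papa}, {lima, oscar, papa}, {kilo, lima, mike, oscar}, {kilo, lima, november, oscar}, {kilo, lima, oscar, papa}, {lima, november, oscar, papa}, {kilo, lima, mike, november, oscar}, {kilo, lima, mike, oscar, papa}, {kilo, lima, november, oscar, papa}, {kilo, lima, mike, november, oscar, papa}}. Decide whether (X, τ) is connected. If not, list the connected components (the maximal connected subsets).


(X, τ) is disconnected; components = [{november}, {kilo, lima, mike, oscar, papa}].

Find clopen sets (U ∈ τ with X ∖ U ∈ τ):
  U = ∅, X ∖ U = {kilo, lima, mike, november, oscar, papa} — both open, so U is clopen.
  U = {november}, X ∖ U = {kilo, lima, mike, oscar, papa} — both open, so U is clopen.
  U = {kilo, lima, mike, oscar, papa}, X ∖ U = {november} — both open, so U is clopen.
  U = {kilo, lima, mike, november, oscar, papa}, X ∖ U = ∅ — both open, so U is clopen.
Nontrivial clopen(s) exist: e.g. {kilo, lima, mike, oscar, papa}. So (X, τ) is disconnected.
Compute connected components by grouping points that agree on all clopens:
  component: {november}
  component: {kilo, lima, mike, oscar, papa}


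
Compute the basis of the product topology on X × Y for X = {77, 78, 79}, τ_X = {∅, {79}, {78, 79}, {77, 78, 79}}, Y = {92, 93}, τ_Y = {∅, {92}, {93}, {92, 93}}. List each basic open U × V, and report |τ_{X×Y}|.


Basis B = {∅ × ∅, {79} × {92}, {79} × {93}, {78, 79} × {92}, {78, 79} × {93}, {79} × {92, 93}, {77, 78, 79} × {92}, {77, 78, 79} × {93}, {78, 79} × {92, 93}, {77, 78, 79} × {92, 93}}; |τ_{X×Y}| = 16.

Enumerate products U × V with U ∈ τ_X, V ∈ τ_Y (deduplicated):
  ∅ × ∅ = {} (∅)
  {79} × {92} = {(79,92)}
  {79} × {93} = {(79,93)}
  {78, 79} × {92} = {(78,92), (79,92)}
  {78, 79} × {93} = {(78,93), (79,93)}
  {79} × {92, 93} = {(79,92), (79,93)}
  {77, 78, 79} × {92} = {(77,92), (78,92), (79,92)}
  {77, 78, 79} × {93} = {(77,93), (78,93), (79,93)}
  {78, 79} × {92, 93} = {(78,92), (78,93), (79,92), (79,93)}
  {77, 78, 79} × {92, 93} = {(77,92), (77,93), (78,92), (78,93), (79,92), (79,93)}
These 10 distinct sets form the basis B.
Close under arbitrary unions to get τ_{X×Y}; counting gives |τ_{X×Y}| = 16.


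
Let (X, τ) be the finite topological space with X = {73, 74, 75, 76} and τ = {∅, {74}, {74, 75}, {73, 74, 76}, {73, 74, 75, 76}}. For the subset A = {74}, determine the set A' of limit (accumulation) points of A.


A' = {73, 75, 76}

For each x ∈ X, list the open sets U ∈ τ with x ∈ U, then check whether U ∩ (A ∖ {x}) ≠ ∅ for every such U.
  x = 73: opens ∋ x are {73, 74, 76}, {73, 74, 75, 76}; each meets A ∖ {73}, so x IS a limit point.
  x = 74: open {74} ∋ x has {74} ∩ (A ∖ {74}) = ∅, so x is NOT a limit point.
  x = 75: opens ∋ x are {74, 75}, {73, 74, 75, 76}; each meets A ∖ {75}, so x IS a limit point.
  x = 76: opens ∋ x are {73, 74, 76}, {73, 74, 75, 76}; each meets A ∖ {76}, so x IS a limit point.
Collecting: A' = {73, 75, 76}.


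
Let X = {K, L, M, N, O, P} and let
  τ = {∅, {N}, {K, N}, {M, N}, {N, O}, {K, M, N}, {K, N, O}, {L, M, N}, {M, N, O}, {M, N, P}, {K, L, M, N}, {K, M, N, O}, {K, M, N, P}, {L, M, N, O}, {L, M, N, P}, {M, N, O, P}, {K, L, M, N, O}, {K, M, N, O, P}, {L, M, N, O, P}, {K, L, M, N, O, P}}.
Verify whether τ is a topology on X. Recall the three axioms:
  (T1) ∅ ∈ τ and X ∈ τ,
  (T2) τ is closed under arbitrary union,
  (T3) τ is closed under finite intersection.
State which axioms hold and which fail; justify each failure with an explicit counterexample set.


τ is NOT a topology on X.

Axiom (T1): ∅ ∈ τ? Yes; X ∈ τ? Yes.
Axiom (T2/T3): check pairwise unions and intersections of members of τ.
Counterexample for (T2): {K, N} ∪ {L, M, N, P} = {K, L, M, N, P} ∉ τ. Therefore τ is NOT a topology.


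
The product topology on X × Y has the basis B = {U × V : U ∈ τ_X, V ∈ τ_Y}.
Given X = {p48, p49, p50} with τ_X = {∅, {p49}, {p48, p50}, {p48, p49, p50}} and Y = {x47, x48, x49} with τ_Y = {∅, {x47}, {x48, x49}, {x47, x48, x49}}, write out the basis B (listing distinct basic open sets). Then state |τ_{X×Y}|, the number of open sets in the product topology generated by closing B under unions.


Basis B = {∅ × ∅, {p49} × {x47}, {p48, p50} × {x47}, {p49} × {x48, x49}, {p48, p49, p50} × {x47}, {p49} × {x47, x48, x49}, {p48, p50} × {x48, x49}, {p48, p50} × {x47, x48, x49}, {p48, p49, p50} × {x48, x49}, {p48, p49, p50} × {x47, x48, x49}}; |τ_{X×Y}| = 16.

Enumerate products U × V with U ∈ τ_X, V ∈ τ_Y (deduplicated):
  ∅ × ∅ = {} (∅)
  {p49} × {x47} = {(p49,x47)}
  {p48, p50} × {x47} = {(p48,x47), (p50,x47)}
  {p49} × {x48, x49} = {(p49,x48), (p49,x49)}
  {p48, p49, p50} × {x47} = {(p48,x47), (p49,x47), (p50,x47)}
  {p49} × {x47, x48, x49} = {(p49,x47), (p49,x48), (p49,x49)}
  {p48, p50} × {x48, x49} = {(p48,x48), (p48,x49), (p50,x48), (p50,x49)}
  {p48, p50} × {x47, x48, x49} = {(p48,x47), (p48,x48), (p48,x49), (p50,x47), (p50,x48), (p50,x49)}
  {p48, p49, p50} × {x48, x49} = {(p48,x48), (p48,x49), (p49,x48), (p49,x49), (p50,x48), (p50,x49)}
  {p48, p49, p50} × {x47, x48, x49} = {(p48,x47), (p48,x48), (p48,x49), (p49,x47), (p49,x48), (p49,x49), (p50,x47), (p50,x48), (p50,x49)}
These 10 distinct sets form the basis B.
Close under arbitrary unions to get τ_{X×Y}; counting gives |τ_{X×Y}| = 16.


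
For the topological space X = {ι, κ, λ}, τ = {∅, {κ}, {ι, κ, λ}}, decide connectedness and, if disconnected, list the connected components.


(X, τ) is connected.

Find clopen sets (U ∈ τ with X ∖ U ∈ τ):
  U = ∅, X ∖ U = {ι, κ, λ} — both open, so U is clopen.
  U = {ι, κ, λ}, X ∖ U = ∅ — both open, so U is clopen.
Only trivial clopens (∅ and X) exist, so (X, τ) is connected.
Compute connected components by grouping points that agree on all clopens:
  component: {ι, κ, λ}


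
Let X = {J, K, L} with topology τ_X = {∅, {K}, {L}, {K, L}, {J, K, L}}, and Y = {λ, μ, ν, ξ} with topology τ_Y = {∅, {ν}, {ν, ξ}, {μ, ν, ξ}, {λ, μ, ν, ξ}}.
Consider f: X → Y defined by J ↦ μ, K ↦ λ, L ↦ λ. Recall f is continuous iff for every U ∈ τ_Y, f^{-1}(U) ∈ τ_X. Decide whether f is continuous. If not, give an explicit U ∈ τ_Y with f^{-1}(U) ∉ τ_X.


f is NOT continuous.

Compute f^{-1}(U) for each U ∈ τ_Y:
  U = ∅: f^{-1}(U) = ∅ ∈ τ_X ✓.
  U = {ν}: f^{-1}(U) = ∅ ∈ τ_X ✓.
  U = {ν, ξ}: f^{-1}(U) = ∅ ∈ τ_X ✓.
  U = {μ, ν, ξ}: f^{-1}(U) = {J} ∉ τ_X ✗.
  U = {λ, μ, ν, ξ}: f^{-1}(U) = {J, K, L} ∈ τ_X ✓.
Found U = {μ, ν, ξ} with f^{-1}(U) = {J} not in τ_X. Therefore f is NOT continuous.


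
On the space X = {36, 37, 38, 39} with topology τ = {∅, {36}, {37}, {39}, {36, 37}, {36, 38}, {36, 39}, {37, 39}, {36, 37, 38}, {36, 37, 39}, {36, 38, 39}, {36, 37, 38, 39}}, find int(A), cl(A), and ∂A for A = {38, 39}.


int(A) = {39}, cl(A) = {38, 39}, ∂A = {38}.

Closed sets in (X, τ) are complements of opens:
  closed(X, τ) = {∅, {37}, {38}, {39}, {36, 38}, {37, 38}, {37, 39}, {38, 39}, {36, 37, 38}, {36, 38, 39}, {37, 38, 39}, {36, 37, 38, 39}}.
int(A) = ⋃ {U ∈ τ : U ⊆ A}. Opens contained in A: ∅, {39}.
Taking the union of these: int(A) = {39}.
cl(A) = ⋂ {C closed : A ⊆ C}. Closed sets containing A: {38, 39}, {36, 38, 39}, {37, 38, 39}, {36, 37, 38, 39}.
Intersecting these: cl(A) = {38, 39}.
∂A = cl(A) ∖ int(A) = {38, 39} ∖ {39} = {38}.


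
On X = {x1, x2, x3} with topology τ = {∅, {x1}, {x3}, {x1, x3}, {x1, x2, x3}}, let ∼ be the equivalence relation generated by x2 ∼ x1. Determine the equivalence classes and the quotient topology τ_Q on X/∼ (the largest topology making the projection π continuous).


X/∼ = {[x1=x2], [x3]}; |τ_Q| = 3.

Equivalence classes: [x1=x2], [x3].
Quotient map π: X → X/∼ sends x1 ↦ [x1=x2], x2 ↦ [x1=x2], x3 ↦ [x3].
For each subset V ⊆ X/∼, compute π^{-1}(V) ⊆ X and check whether π^{-1}(V) ∈ τ. V is open in τ_Q iff π^{-1}(V) ∈ τ.
  V = {}: π^{-1}(V) = ∅ ∈ τ ✓.
  V = {[x1=x2]}: π^{-1}(V) = {x1, x2} ∉ τ ✗.
  V = {[x3]}: π^{-1}(V) = {x3} ∈ τ ✓.
  V = {[x1=x2], [x3]}: π^{-1}(V) = {x1, x2, x3} ∈ τ ✓.
Open sets in the quotient: τ_Q = {{}, {[x3]}, {[x1=x2], [x3]}} (3 elements).


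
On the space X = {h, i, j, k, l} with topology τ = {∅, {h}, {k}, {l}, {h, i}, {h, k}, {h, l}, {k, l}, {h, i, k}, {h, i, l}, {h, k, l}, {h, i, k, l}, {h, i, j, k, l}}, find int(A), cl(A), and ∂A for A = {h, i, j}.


int(A) = {h, i}, cl(A) = {h, i, j}, ∂A = {j}.

Closed sets in (X, τ) are complements of opens:
  closed(X, τ) = {∅, {j}, {i, j}, {j, k}, {j, l}, {h, i, j}, {i, j, k}, {i, j, l}, {j, k, l}, {h, i, j, k}, {h, i, j, l}, {i, j, k, l}, {h, i, j, k, l}}.
int(A) = ⋃ {U ∈ τ : U ⊆ A}. Opens contained in A: ∅, {h}, {h, i}.
Taking the union of these: int(A) = {h, i}.
cl(A) = ⋂ {C closed : A ⊆ C}. Closed sets containing A: {h, i, j}, {h, i, j, k}, {h, i, j, l}, {h, i, j, k, l}.
Intersecting these: cl(A) = {h, i, j}.
∂A = cl(A) ∖ int(A) = {h, i, j} ∖ {h, i} = {j}.


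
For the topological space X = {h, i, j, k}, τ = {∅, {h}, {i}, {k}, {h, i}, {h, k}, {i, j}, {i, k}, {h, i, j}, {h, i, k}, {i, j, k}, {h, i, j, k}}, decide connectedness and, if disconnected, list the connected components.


(X, τ) is disconnected; components = [{h}, {k}, {i, j}].

Find clopen sets (U ∈ τ with X ∖ U ∈ τ):
  U = ∅, X ∖ U = {h, i, j, k} — both open, so U is clopen.
  U = {h}, X ∖ U = {i, j, k} — both open, so U is clopen.
  U = {k}, X ∖ U = {h, i, j} — both open, so U is clopen.
  U = {h, k}, X ∖ U = {i, j} — both open, so U is clopen.
  U = {i, j}, X ∖ U = {h, k} — both open, so U is clopen.
  U = {h, i, j}, X ∖ U = {k} — both open, so U is clopen.
  U = {i, j, k}, X ∖ U = {h} — both open, so U is clopen.
  U = {h, i, j, k}, X ∖ U = ∅ — both open, so U is clopen.
Nontrivial clopen(s) exist: e.g. {i, j}. So (X, τ) is disconnected.
Compute connected components by grouping points that agree on all clopens:
  component: {h}
  component: {k}
  component: {i, j}


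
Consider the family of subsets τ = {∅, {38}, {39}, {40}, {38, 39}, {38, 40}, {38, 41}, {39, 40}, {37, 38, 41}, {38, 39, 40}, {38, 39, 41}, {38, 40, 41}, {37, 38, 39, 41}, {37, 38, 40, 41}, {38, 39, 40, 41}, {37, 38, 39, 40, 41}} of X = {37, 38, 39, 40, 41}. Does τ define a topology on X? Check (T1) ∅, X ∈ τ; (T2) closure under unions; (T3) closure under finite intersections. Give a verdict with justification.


τ IS a topology on X.

Axiom (T1): ∅ ∈ τ? Yes; X ∈ τ? Yes.
Axiom (T2/T3): check pairwise unions and intersections of members of τ.
All pairwise intersections and unions checked — each lies in τ. Therefore τ satisfies (T1), (T2), (T3): it IS a topology on X.


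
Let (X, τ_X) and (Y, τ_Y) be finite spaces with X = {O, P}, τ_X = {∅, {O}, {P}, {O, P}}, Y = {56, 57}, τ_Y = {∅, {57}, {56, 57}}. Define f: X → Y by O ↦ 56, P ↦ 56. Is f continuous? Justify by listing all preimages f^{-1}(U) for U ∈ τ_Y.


f IS continuous.

Compute f^{-1}(U) for each U ∈ τ_Y:
  U = ∅: f^{-1}(U) = ∅ ∈ τ_X ✓.
  U = {57}: f^{-1}(U) = ∅ ∈ τ_X ✓.
  U = {56, 57}: f^{-1}(U) = {O, P} ∈ τ_X ✓.
Every preimage lies in τ_X, so f IS continuous.


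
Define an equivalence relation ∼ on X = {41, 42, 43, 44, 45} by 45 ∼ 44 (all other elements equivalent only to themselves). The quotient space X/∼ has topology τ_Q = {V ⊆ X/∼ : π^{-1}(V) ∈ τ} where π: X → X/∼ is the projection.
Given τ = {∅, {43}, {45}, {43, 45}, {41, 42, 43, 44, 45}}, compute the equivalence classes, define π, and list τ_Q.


X/∼ = {[41], [42], [43], [44=45]}; |τ_Q| = 3.

Equivalence classes: [41], [42], [43], [44=45].
Quotient map π: X → X/∼ sends 41 ↦ [41], 42 ↦ [42], 43 ↦ [43], 44 ↦ [44=45], 45 ↦ [44=45].
For each subset V ⊆ X/∼, compute π^{-1}(V) ⊆ X and check whether π^{-1}(V) ∈ τ. V is open in τ_Q iff π^{-1}(V) ∈ τ.
  V = {}: π^{-1}(V) = ∅ ∈ τ ✓.
  V = {[41]}: π^{-1}(V) = {41} ∉ τ ✗.
  V = {[42]}: π^{-1}(V) = {42} ∉ τ ✗.
  V = {[41], [42]}: π^{-1}(V) = {41, 42} ∉ τ ✗.
  V = {[43]}: π^{-1}(V) = {43} ∈ τ ✓.
  V = {[41], [43]}: π^{-1}(V) = {41, 43} ∉ τ ✗.
  V = {[42], [43]}: π^{-1}(V) = {42, 43} ∉ τ ✗.
  V = {[41], [42], [43]}: π^{-1}(V) = {41, 42, 43} ∉ τ ✗.
  V = {[44=45]}: π^{-1}(V) = {44, 45} ∉ τ ✗.
  V = {[41], [44=45]}: π^{-1}(V) = {41, 44, 45} ∉ τ ✗.
  V = {[42], [44=45]}: π^{-1}(V) = {42, 44, 45} ∉ τ ✗.
  V = {[41], [42], [44=45]}: π^{-1}(V) = {41, 42, 44, 45} ∉ τ ✗.
  V = {[43], [44=45]}: π^{-1}(V) = {43, 44, 45} ∉ τ ✗.
  V = {[41], [43], [44=45]}: π^{-1}(V) = {41, 43, 44, 45} ∉ τ ✗.
  V = {[42], [43], [44=45]}: π^{-1}(V) = {42, 43, 44, 45} ∉ τ ✗.
  V = {[41], [42], [43], [44=45]}: π^{-1}(V) = {41, 42, 43, 44, 45} ∈ τ ✓.
Open sets in the quotient: τ_Q = {{}, {[43]}, {[41], [42], [43], [44=45]}} (3 elements).


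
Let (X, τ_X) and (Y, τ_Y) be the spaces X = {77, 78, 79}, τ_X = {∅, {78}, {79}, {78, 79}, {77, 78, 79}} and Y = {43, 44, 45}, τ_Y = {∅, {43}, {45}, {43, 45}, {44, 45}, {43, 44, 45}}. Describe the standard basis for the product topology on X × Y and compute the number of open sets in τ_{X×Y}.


Basis B = {∅ × ∅, {78} × {43}, {78} × {45}, {79} × {43}, {79} × {45}, {78} × {43, 45}, {78, 79} × {43}, {78} × {44, 45}, {78, 79} × {45}, {79} × {43, 45}, {79} × {44, 45}, {77, 78, 79} × {43}, {77, 78, 79} × {45}, {78} × {43, 44, 45}, {79} × {43, 44, 45}, {78, 79} × {43, 45}, {78, 79} × {44, 45}, {77, 78, 79} × {43, 45}, {77, 78, 79} × {44, 45}, {78, 79} × {43, 44, 45}, {77, 78, 79} × {43, 44, 45}}; |τ_{X×Y}| = 70.

Enumerate products U × V with U ∈ τ_X, V ∈ τ_Y (deduplicated):
  ∅ × ∅ = {} (∅)
  {78} × {43} = {(78,43)}
  {78} × {45} = {(78,45)}
  {79} × {43} = {(79,43)}
  {79} × {45} = {(79,45)}
  {78} × {43, 45} = {(78,43), (78,45)}
  {78, 79} × {43} = {(78,43), (79,43)}
  {78} × {44, 45} = {(78,44), (78,45)}
  {78, 79} × {45} = {(78,45), (79,45)}
  {79} × {43, 45} = {(79,43), (79,45)}
  {79} × {44, 45} = {(79,44), (79,45)}
  {77, 78, 79} × {43} = {(77,43), (78,43), (79,43)}
  {77, 78, 79} × {45} = {(77,45), (78,45), (79,45)}
  {78} × {43, 44, 45} = {(78,43), (78,44), (78,45)}
  {79} × {43, 44, 45} = {(79,43), (79,44), (79,45)}
  {78, 79} × {43, 45} = {(78,43), (78,45), (79,43), (79,45)}
  {78, 79} × {44, 45} = {(78,44), (78,45), (79,44), (79,45)}
  {77, 78, 79} × {43, 45} = {(77,43), (77,45), (78,43), (78,45), (79,43), (79,45)}
  {77, 78, 79} × {44, 45} = {(77,44), (77,45), (78,44), (78,45), (79,44), (79,45)}
  {78, 79} × {43, 44, 45} = {(78,43), (78,44), (78,45), (79,43), (79,44), (79,45)}
  {77, 78, 79} × {43, 44, 45} = {(77,43), (77,44), (77,45), (78,43), (78,44), (78,45), (79,43), (79,44), (79,45)}
These 21 distinct sets form the basis B.
Close under arbitrary unions to get τ_{X×Y}; counting gives |τ_{X×Y}| = 70.


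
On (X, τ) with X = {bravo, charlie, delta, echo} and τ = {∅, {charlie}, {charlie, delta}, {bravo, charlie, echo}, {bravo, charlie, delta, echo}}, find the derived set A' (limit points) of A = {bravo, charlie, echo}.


A' = {bravo, delta, echo}

For each x ∈ X, list the open sets U ∈ τ with x ∈ U, then check whether U ∩ (A ∖ {x}) ≠ ∅ for every such U.
  x = bravo: opens ∋ x are {bravo, charlie, echo}, {bravo, charlie, delta, echo}; each meets A ∖ {bravo}, so x IS a limit point.
  x = charlie: open {charlie} ∋ x has {charlie} ∩ (A ∖ {charlie}) = ∅, so x is NOT a limit point.
  x = delta: opens ∋ x are {charlie, delta}, {bravo, charlie, delta, echo}; each meets A ∖ {delta}, so x IS a limit point.
  x = echo: opens ∋ x are {bravo, charlie, echo}, {bravo, charlie, delta, echo}; each meets A ∖ {echo}, so x IS a limit point.
Collecting: A' = {bravo, delta, echo}.


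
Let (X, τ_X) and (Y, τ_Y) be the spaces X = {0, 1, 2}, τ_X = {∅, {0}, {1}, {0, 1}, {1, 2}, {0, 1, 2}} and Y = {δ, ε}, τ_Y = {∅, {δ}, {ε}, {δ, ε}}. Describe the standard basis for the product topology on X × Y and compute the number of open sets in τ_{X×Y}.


Basis B = {∅ × ∅, {0} × {δ}, {0} × {ε}, {1} × {δ}, {1} × {ε}, {0} × {δ, ε}, {0, 1} × {δ}, {0, 1} × {ε}, {1} × {δ, ε}, {1, 2} × {δ}, {1, 2} × {ε}, {0, 1, 2} × {δ}, {0, 1, 2} × {ε}, {0, 1} × {δ, ε}, {1, 2} × {δ, ε}, {0, 1, 2} × {δ, ε}}; |τ_{X×Y}| = 36.

Enumerate products U × V with U ∈ τ_X, V ∈ τ_Y (deduplicated):
  ∅ × ∅ = {} (∅)
  {0} × {δ} = {(0,δ)}
  {0} × {ε} = {(0,ε)}
  {1} × {δ} = {(1,δ)}
  {1} × {ε} = {(1,ε)}
  {0} × {δ, ε} = {(0,δ), (0,ε)}
  {0, 1} × {δ} = {(0,δ), (1,δ)}
  {0, 1} × {ε} = {(0,ε), (1,ε)}
  {1} × {δ, ε} = {(1,δ), (1,ε)}
  {1, 2} × {δ} = {(1,δ), (2,δ)}
  {1, 2} × {ε} = {(1,ε), (2,ε)}
  {0, 1, 2} × {δ} = {(0,δ), (1,δ), (2,δ)}
  {0, 1, 2} × {ε} = {(0,ε), (1,ε), (2,ε)}
  {0, 1} × {δ, ε} = {(0,δ), (0,ε), (1,δ), (1,ε)}
  {1, 2} × {δ, ε} = {(1,δ), (1,ε), (2,δ), (2,ε)}
  {0, 1, 2} × {δ, ε} = {(0,δ), (0,ε), (1,δ), (1,ε), (2,δ), (2,ε)}
These 16 distinct sets form the basis B.
Close under arbitrary unions to get τ_{X×Y}; counting gives |τ_{X×Y}| = 36.


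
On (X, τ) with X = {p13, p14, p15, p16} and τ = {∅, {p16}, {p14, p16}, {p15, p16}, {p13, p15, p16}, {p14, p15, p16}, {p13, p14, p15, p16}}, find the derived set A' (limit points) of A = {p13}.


A' = ∅

For each x ∈ X, list the open sets U ∈ τ with x ∈ U, then check whether U ∩ (A ∖ {x}) ≠ ∅ for every such U.
  x = p13: open {p13, p15, p16} ∋ x has {p13, p15, p16} ∩ (A ∖ {p13}) = ∅, so x is NOT a limit point.
  x = p14: open {p14, p16} ∋ x has {p14, p16} ∩ (A ∖ {p14}) = ∅, so x is NOT a limit point.
  x = p15: open {p15, p16} ∋ x has {p15, p16} ∩ (A ∖ {p15}) = ∅, so x is NOT a limit point.
  x = p16: open {p16} ∋ x has {p16} ∩ (A ∖ {p16}) = ∅, so x is NOT a limit point.
Collecting: A' = ∅.


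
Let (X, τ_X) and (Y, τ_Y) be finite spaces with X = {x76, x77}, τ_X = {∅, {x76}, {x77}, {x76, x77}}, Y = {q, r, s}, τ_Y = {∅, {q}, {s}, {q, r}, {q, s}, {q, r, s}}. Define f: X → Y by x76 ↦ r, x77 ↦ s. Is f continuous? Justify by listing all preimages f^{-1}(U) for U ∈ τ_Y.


f IS continuous.

Compute f^{-1}(U) for each U ∈ τ_Y:
  U = ∅: f^{-1}(U) = ∅ ∈ τ_X ✓.
  U = {q}: f^{-1}(U) = ∅ ∈ τ_X ✓.
  U = {s}: f^{-1}(U) = {x77} ∈ τ_X ✓.
  U = {q, r}: f^{-1}(U) = {x76} ∈ τ_X ✓.
  U = {q, s}: f^{-1}(U) = {x77} ∈ τ_X ✓.
  U = {q, r, s}: f^{-1}(U) = {x76, x77} ∈ τ_X ✓.
Every preimage lies in τ_X, so f IS continuous.
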